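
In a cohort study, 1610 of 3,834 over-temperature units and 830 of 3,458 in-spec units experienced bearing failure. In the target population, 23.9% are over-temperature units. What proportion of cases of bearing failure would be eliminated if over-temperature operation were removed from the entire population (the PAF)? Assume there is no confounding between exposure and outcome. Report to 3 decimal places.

p₁ = P(outcome | exposed) = 1610/3834 = 0.41993
p₀ = P(outcome | unexposed) = 830/3458 = 0.24002
Overall risk P(Y=1) = π·p₁ + (1−π)·p₀ = 0.239×0.41993 + 0.761×0.24002 = 0.28302.
Under exogeneity, PAF = [P(Y=1) − p₀] / P(Y=1).
PAF = (0.28302 − 0.24002) / 0.28302 ≈ 0.1519

PAF ≈ 0.152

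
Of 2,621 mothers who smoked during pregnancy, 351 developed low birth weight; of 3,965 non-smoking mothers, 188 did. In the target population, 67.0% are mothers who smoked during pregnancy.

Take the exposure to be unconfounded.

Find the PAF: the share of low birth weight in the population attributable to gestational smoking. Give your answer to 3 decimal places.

p₁ = P(outcome | exposed) = 351/2621 = 0.13392
p₀ = P(outcome | unexposed) = 188/3965 = 0.047415
Overall risk P(Y=1) = π·p₁ + (1−π)·p₀ = 0.67×0.13392 + 0.33×0.047415 = 0.10537.
Under exogeneity, PAF = [P(Y=1) − p₀] / P(Y=1).
PAF = (0.10537 − 0.047415) / 0.10537 ≈ 0.5500

PAF ≈ 0.550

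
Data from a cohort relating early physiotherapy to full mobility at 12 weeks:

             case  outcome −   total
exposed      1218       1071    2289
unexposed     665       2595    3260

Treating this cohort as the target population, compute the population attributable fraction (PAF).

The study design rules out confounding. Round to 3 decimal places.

p₁ = P(outcome | exposed) = 1218/2289 = 0.53211
p₀ = P(outcome | unexposed) = 665/3260 = 0.20399
Exposure prevalence π = 2289/5549 = 0.41251; overall risk P(Y=1) = 0.33934.
Under exogeneity, PAF = [P(Y=1) − p₀]/P(Y=1).
PAF = (0.33934 − 0.20399) / 0.33934 ≈ 0.3989

PAF ≈ 0.399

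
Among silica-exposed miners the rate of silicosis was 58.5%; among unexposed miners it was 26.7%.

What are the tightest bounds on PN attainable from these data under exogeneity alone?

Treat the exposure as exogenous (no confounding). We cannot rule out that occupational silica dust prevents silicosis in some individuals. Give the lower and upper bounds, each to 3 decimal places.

0.544 ≤ PN ≤ 1.000

p₁ = 0.585, p₀ = 0.267.
Under exogeneity alone the bounds on PN are max{0,(p₁−p₀)/p₁} ≤ PN ≤ min{1,(1−p₀)/p₁}.
  lower = (p₁ − p₀)/p₁ = 0.318 / 0.585 ≈ 0.5436
  upper = min{1, (1 − p₀)/p₁} = 0.733 / 0.585 ≈ 1.2530 → capped at 1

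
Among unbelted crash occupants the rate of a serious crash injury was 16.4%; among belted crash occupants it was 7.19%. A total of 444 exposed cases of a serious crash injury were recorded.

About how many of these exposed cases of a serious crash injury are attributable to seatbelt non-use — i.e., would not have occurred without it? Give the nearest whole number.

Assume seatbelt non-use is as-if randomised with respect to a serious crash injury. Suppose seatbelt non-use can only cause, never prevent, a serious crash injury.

about 249 cases

p₁ = 0.164, p₀ = 0.0719.
PN = (p₁ − p₀)/p₁ = (0.164 − 0.0719) / 0.164 ≈ 0.56159.
Attributable cases ≈ PN × (exposed cases) = 0.56159 × 444 ≈ 249.34.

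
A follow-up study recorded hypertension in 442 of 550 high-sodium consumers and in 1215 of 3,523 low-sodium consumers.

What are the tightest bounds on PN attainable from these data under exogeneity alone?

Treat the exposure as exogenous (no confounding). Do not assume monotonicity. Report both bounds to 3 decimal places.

0.571 ≤ PN ≤ 0.815

p₁ = P(outcome | exposed) = 442/550 = 0.80364
p₀ = P(outcome | unexposed) = 1215/3523 = 0.34488
Under exogeneity alone the bounds on PN are max{0,(p₁−p₀)/p₁} ≤ PN ≤ min{1,(1−p₀)/p₁}.
  lower = (p₁ − p₀)/p₁ = 0.45876 / 0.80364 ≈ 0.5709
  upper = min{1, (1 − p₀)/p₁} = 0.65512 / 0.80364 ≈ 0.8152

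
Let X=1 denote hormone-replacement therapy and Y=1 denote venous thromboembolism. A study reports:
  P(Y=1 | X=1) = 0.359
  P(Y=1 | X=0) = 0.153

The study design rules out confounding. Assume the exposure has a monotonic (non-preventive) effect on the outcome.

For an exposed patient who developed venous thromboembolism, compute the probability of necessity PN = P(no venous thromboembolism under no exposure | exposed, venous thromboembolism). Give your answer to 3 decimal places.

PN ≈ 0.574

Let p₁ = 0.359, p₀ = 0.153.
Under exogeneity and monotonicity, PN = (p₁ − p₀) / p₁.
PN = (0.359 − 0.153) / 0.359 = 0.206 / 0.359 ≈ 0.5738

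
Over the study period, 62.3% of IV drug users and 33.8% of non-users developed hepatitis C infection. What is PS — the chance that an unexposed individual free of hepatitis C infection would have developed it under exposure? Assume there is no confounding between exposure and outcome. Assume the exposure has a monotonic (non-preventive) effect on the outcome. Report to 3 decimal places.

p₁ = 0.623, p₀ = 0.338.
Under exogeneity and monotonicity, PS = (p₁ − p₀) / (1 − p₀).
PS = (0.623 − 0.338) / (1 − 0.338) = 0.285 / 0.662 ≈ 0.4305

PS ≈ 0.431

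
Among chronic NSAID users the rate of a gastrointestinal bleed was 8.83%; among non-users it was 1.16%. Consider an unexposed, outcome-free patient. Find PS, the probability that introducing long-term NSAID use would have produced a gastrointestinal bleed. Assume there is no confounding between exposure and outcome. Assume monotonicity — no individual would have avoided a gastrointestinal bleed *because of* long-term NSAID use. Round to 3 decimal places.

PS ≈ 0.078

p₁ = 0.0883, p₀ = 0.0116.
Under exogeneity and monotonicity, PS = (p₁ − p₀) / (1 − p₀).
PS = (0.0883 − 0.0116) / (1 − 0.0116) = 0.0767 / 0.9884 ≈ 0.0776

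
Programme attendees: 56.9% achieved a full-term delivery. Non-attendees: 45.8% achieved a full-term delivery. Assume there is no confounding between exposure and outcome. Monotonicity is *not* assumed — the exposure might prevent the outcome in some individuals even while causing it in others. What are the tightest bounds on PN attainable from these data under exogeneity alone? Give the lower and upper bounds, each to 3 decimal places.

p₁ = 0.569, p₀ = 0.458.
Under exogeneity alone the bounds on PN are max{0,(p₁−p₀)/p₁} ≤ PN ≤ min{1,(1−p₀)/p₁}.
  lower = (p₁ − p₀)/p₁ = 0.111 / 0.569 ≈ 0.1951
  upper = min{1, (1 − p₀)/p₁} = 0.542 / 0.569 ≈ 0.9525

0.195 ≤ PN ≤ 0.953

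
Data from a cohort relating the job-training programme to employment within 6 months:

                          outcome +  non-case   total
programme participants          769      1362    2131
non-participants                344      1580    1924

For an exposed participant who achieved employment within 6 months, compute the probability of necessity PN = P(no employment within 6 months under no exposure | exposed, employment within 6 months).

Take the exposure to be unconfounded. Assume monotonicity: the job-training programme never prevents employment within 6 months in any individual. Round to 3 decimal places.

PN ≈ 0.505

p₁ = P(outcome | exposed) = 769/2131 = 0.36086
p₀ = P(outcome | unexposed) = 344/1924 = 0.17879
Under exogeneity and monotonicity, PN = (p₁ − p₀)/p₁.
PN = (0.36086 − 0.17879) / 0.36086 ≈ 0.5045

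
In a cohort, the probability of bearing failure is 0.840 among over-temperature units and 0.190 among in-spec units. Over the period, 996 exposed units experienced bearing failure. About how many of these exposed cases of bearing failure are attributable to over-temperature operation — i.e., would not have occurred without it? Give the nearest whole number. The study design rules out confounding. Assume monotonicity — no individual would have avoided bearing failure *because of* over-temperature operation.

about 771 cases

Let p₁ = 0.84, p₀ = 0.19.
PN = (p₁ − p₀)/p₁ = (0.84 − 0.19) / 0.84 ≈ 0.77381.
Attributable cases ≈ PN × (exposed cases) = 0.77381 × 996 ≈ 770.71.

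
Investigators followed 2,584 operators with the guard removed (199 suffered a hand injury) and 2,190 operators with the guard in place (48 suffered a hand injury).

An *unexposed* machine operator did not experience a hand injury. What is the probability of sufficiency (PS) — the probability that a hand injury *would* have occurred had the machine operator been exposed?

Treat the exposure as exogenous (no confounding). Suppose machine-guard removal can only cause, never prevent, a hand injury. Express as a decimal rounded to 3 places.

p₁ = P(outcome | exposed) = 199/2584 = 0.077012
p₀ = P(outcome | unexposed) = 48/2190 = 0.021918
Under exogeneity and monotonicity, PS = (p₁ − p₀) / (1 − p₀).
PS = (0.077012 − 0.021918) / (1 − 0.021918) = 0.055095 / 0.97808 ≈ 0.0563

PS ≈ 0.056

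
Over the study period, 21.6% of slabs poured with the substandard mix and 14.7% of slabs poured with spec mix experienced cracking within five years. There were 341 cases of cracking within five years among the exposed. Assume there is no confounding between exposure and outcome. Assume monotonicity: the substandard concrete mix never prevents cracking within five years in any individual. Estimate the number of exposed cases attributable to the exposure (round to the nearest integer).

p₁ = 0.216, p₀ = 0.147.
PN = (p₁ − p₀)/p₁ = (0.216 − 0.147) / 0.216 ≈ 0.31944.
Attributable cases ≈ PN × (exposed cases) = 0.31944 × 341 ≈ 108.93.

about 109 cases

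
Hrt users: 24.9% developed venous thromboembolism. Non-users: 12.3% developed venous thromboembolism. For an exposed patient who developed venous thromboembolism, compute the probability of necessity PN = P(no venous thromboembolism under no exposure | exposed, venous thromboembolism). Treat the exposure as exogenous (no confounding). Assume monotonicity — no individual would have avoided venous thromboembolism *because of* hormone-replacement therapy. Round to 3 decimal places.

p₁ = 0.249, p₀ = 0.123.
Under exogeneity and monotonicity, PN = (p₁ − p₀) / p₁.
PN = (0.249 − 0.123) / 0.249 = 0.126 / 0.249 ≈ 0.5060

PN ≈ 0.506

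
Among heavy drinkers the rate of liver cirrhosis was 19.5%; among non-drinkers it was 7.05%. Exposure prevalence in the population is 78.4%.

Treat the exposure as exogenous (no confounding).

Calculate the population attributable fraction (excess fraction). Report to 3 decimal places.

p₁ = 0.195, p₀ = 0.0705.
Overall risk P(Y=1) = π·p₁ + (1−π)·p₀ = 0.784×0.195 + 0.216×0.0705 = 0.16811.
Under exogeneity, PAF = [P(Y=1) − p₀] / P(Y=1).
PAF = (0.16811 − 0.0705) / 0.16811 ≈ 0.5806

PAF ≈ 0.581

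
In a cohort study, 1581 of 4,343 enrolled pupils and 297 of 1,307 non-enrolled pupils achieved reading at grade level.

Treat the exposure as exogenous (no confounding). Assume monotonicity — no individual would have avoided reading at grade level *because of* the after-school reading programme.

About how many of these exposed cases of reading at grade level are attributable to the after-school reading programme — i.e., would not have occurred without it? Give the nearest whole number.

about 594 cases

p₁ = P(outcome | exposed) = 1581/4343 = 0.36403
p₀ = P(outcome | unexposed) = 297/1307 = 0.22724
PN = (p₁ − p₀)/p₁ = (0.36403 − 0.22724) / 0.36403 ≈ 0.37578.
Attributable cases ≈ PN × (exposed cases) = 0.37578 × 1581 ≈ 594.11.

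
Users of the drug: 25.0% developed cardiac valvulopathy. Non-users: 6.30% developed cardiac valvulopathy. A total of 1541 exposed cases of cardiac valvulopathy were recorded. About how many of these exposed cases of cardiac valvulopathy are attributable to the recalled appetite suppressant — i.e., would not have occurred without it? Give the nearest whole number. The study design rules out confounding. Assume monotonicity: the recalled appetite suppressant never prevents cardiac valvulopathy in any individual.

about 1153 cases

p₁ = 0.25, p₀ = 0.063.
PN = (p₁ − p₀)/p₁ = (0.25 − 0.063) / 0.25 ≈ 0.74800.
Attributable cases ≈ PN × (exposed cases) = 0.74800 × 1541 ≈ 1152.67.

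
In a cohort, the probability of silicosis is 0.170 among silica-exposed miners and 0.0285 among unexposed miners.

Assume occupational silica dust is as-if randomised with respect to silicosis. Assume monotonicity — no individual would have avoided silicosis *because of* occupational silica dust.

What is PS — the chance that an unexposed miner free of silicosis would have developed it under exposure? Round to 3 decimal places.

Let p₁ = 0.17, p₀ = 0.0285.
Under exogeneity and monotonicity, PS = (p₁ − p₀) / (1 − p₀).
PS = (0.17 − 0.0285) / (1 − 0.0285) = 0.1415 / 0.9715 ≈ 0.1457

PS ≈ 0.146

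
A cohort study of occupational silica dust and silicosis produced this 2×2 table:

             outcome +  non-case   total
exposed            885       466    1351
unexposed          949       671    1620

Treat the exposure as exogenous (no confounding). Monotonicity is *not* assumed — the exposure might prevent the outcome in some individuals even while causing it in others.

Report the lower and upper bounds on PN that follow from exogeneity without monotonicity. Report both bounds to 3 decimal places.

p₁ = P(outcome | exposed) = 885/1351 = 0.65507
p₀ = P(outcome | unexposed) = 949/1620 = 0.5858
Under exogeneity alone the bounds on PN are max{0,(p₁−p₀)/p₁} ≤ PN ≤ min{1,(1−p₀)/p₁}.
  lower = (p₁ − p₀)/p₁ = 0.069268 / 0.65507 ≈ 0.1057
  upper = min{1, (1 − p₀)/p₁} = 0.4142 / 0.65507 ≈ 0.6323

0.106 ≤ PN ≤ 0.632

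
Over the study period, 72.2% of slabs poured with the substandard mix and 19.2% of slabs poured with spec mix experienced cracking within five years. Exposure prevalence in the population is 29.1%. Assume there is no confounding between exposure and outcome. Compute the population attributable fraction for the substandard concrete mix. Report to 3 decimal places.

p₁ = 0.722, p₀ = 0.192.
Overall risk P(Y=1) = π·p₁ + (1−π)·p₀ = 0.291×0.722 + 0.709×0.192 = 0.34623.
Under exogeneity, PAF = [P(Y=1) − p₀] / P(Y=1).
PAF = (0.34623 − 0.192) / 0.34623 ≈ 0.4455

PAF ≈ 0.445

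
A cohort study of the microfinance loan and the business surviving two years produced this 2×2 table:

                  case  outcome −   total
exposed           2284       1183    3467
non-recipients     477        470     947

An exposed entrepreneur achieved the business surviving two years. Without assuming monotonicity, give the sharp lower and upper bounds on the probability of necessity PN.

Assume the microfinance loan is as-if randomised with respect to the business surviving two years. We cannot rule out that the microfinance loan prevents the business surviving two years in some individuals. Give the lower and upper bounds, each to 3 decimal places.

p₁ = P(outcome | exposed) = 2284/3467 = 0.65878
p₀ = P(outcome | unexposed) = 477/947 = 0.5037
Under exogeneity alone the bounds on PN are max{0,(p₁−p₀)/p₁} ≤ PN ≤ min{1,(1−p₀)/p₁}.
  lower = (p₁ − p₀)/p₁ = 0.15509 / 0.65878 ≈ 0.2354
  upper = min{1, (1 − p₀)/p₁} = 0.4963 / 0.65878 ≈ 0.7534

0.235 ≤ PN ≤ 0.753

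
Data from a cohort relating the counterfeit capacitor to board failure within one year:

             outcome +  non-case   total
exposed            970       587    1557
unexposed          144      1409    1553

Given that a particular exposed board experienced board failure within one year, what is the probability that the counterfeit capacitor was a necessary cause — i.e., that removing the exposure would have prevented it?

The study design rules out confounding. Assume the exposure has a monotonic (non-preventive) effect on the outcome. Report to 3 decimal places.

p₁ = P(outcome | exposed) = 970/1557 = 0.62299
p₀ = P(outcome | unexposed) = 144/1553 = 0.092724
Under exogeneity and monotonicity, PN = (p₁ − p₀) / p₁.
PN = (0.62299 − 0.092724) / 0.62299 = 0.53027 / 0.62299 ≈ 0.8512

PN ≈ 0.851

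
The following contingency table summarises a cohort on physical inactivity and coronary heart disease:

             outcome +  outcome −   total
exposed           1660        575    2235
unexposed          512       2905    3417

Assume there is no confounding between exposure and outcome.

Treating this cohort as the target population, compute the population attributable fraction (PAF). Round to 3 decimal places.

p₁ = P(outcome | exposed) = 1660/2235 = 0.74273
p₀ = P(outcome | unexposed) = 512/3417 = 0.14984
Exposure prevalence π = 2235/5652 = 0.39544; overall risk P(Y=1) = 0.38429.
Under exogeneity, PAF = [P(Y=1) − p₀]/P(Y=1).
PAF = (0.38429 − 0.14984) / 0.38429 ≈ 0.6101

PAF ≈ 0.610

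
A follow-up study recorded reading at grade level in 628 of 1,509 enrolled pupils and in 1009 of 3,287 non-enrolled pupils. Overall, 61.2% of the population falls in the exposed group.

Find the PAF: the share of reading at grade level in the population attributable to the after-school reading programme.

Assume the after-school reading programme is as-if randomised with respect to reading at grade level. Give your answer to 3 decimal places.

p₁ = P(outcome | exposed) = 628/1509 = 0.41617
p₀ = P(outcome | unexposed) = 1009/3287 = 0.30697
Overall risk P(Y=1) = π·p₁ + (1−π)·p₀ = 0.612×0.41617 + 0.388×0.30697 = 0.3738.
Under exogeneity, PAF = [P(Y=1) − p₀] / P(Y=1).
PAF = (0.3738 − 0.30697) / 0.3738 ≈ 0.1788

PAF ≈ 0.179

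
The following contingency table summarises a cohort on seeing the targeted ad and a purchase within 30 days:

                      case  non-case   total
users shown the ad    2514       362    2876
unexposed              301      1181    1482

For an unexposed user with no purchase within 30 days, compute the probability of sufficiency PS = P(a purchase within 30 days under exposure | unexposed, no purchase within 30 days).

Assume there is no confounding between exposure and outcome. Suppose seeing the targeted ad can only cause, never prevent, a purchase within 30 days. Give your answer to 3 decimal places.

p₁ = P(outcome | exposed) = 2514/2876 = 0.87413
p₀ = P(outcome | unexposed) = 301/1482 = 0.2031
Under exogeneity and monotonicity, PS = (p₁ − p₀) / (1 − p₀).
PS = (0.87413 − 0.2031) / (1 − 0.2031) = 0.67103 / 0.7969 ≈ 0.8421

PS ≈ 0.842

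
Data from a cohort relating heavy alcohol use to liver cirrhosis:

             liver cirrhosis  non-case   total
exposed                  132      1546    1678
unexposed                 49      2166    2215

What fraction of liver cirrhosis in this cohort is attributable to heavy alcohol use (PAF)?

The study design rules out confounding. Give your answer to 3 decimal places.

PAF ≈ 0.524

p₁ = P(outcome | exposed) = 132/1678 = 0.078665
p₀ = P(outcome | unexposed) = 49/2215 = 0.022122
Exposure prevalence π = 1678/3893 = 0.43103; overall risk P(Y=1) = 0.046494.
Under exogeneity, PAF = [P(Y=1) − p₀]/P(Y=1).
PAF = (0.046494 − 0.022122) / 0.046494 ≈ 0.5242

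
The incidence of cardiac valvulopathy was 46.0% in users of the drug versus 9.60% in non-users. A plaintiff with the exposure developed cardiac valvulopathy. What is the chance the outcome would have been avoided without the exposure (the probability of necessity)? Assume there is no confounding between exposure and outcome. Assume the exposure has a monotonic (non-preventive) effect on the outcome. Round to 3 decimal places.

p₁ = 0.46, p₀ = 0.096.
Under exogeneity and monotonicity, PN = (p₁ − p₀) / p₁.
PN = (0.46 − 0.096) / 0.46 = 0.364 / 0.46 ≈ 0.7913

PN ≈ 0.791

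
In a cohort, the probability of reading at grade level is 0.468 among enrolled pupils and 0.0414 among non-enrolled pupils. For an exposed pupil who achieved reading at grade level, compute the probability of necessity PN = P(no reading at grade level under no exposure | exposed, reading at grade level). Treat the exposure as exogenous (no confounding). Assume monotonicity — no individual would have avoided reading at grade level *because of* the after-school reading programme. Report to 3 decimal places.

Let p₁ = 0.468, p₀ = 0.0414.
Under exogeneity and monotonicity, PN = (p₁ − p₀) / p₁.
PN = (0.468 − 0.0414) / 0.468 = 0.4266 / 0.468 ≈ 0.9115

PN ≈ 0.912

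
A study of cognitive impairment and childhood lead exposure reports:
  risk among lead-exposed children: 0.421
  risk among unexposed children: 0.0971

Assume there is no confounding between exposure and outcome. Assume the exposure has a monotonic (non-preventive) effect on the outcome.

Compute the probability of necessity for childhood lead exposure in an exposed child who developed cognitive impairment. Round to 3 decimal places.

PN ≈ 0.769

Let p₁ = 0.421, p₀ = 0.0971.
Under exogeneity and monotonicity, PN = (p₁ − p₀) / p₁.
PN = (0.421 − 0.0971) / 0.421 = 0.3239 / 0.421 ≈ 0.7694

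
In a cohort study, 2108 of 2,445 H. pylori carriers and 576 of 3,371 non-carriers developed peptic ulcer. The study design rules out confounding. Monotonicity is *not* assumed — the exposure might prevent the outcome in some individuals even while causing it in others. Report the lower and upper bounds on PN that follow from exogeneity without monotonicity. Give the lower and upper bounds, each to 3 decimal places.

0.802 ≤ PN ≤ 0.962

p₁ = P(outcome | exposed) = 2108/2445 = 0.86217
p₀ = P(outcome | unexposed) = 576/3371 = 0.17087
Under exogeneity alone the bounds on PN are max{0,(p₁−p₀)/p₁} ≤ PN ≤ min{1,(1−p₀)/p₁}.
  lower = (p₁ − p₀)/p₁ = 0.6913 / 0.86217 ≈ 0.8018
  upper = min{1, (1 − p₀)/p₁} = 0.82913 / 0.86217 ≈ 0.9617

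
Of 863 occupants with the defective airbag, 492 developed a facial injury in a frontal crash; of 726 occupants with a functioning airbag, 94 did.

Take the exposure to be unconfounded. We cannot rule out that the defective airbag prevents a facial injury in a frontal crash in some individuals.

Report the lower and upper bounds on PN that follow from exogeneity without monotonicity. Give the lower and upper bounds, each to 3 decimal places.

p₁ = P(outcome | exposed) = 492/863 = 0.5701
p₀ = P(outcome | unexposed) = 94/726 = 0.12948
Under exogeneity alone the bounds on PN are max{0,(p₁−p₀)/p₁} ≤ PN ≤ min{1,(1−p₀)/p₁}.
  lower = (p₁ − p₀)/p₁ = 0.44063 / 0.5701 ≈ 0.7729
  upper = min{1, (1 − p₀)/p₁} = 0.87052 / 0.5701 ≈ 1.5270 → capped at 1

0.773 ≤ PN ≤ 1.000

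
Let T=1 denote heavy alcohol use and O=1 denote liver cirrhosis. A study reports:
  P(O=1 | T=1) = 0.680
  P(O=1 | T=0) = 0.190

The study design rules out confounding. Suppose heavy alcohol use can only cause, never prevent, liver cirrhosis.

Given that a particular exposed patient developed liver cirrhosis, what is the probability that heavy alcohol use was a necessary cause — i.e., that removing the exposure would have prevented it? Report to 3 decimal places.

Let p₁ = 0.68, p₀ = 0.19.
Under exogeneity and monotonicity, PN = (p₁ − p₀) / p₁.
PN = (0.68 − 0.19) / 0.68 = 0.49 / 0.68 ≈ 0.7206

PN ≈ 0.721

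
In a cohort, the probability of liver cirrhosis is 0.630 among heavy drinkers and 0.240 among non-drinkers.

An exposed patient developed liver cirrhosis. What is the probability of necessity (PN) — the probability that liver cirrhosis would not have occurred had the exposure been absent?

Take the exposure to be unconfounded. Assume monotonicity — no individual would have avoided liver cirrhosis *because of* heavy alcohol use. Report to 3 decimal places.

Let p₁ = 0.63, p₀ = 0.24.
Under exogeneity and monotonicity, PN = (p₁ − p₀) / p₁.
PN = (0.63 − 0.24) / 0.63 = 0.39 / 0.63 ≈ 0.6190

PN ≈ 0.619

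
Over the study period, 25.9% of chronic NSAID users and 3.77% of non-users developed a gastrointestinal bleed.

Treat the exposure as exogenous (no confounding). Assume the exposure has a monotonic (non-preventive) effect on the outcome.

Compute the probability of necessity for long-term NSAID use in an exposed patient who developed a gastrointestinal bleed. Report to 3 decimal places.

PN ≈ 0.854

p₁ = 0.259, p₀ = 0.0377.
Under exogeneity and monotonicity, PN = (p₁ − p₀) / p₁.
PN = (0.259 − 0.0377) / 0.259 = 0.2213 / 0.259 ≈ 0.8544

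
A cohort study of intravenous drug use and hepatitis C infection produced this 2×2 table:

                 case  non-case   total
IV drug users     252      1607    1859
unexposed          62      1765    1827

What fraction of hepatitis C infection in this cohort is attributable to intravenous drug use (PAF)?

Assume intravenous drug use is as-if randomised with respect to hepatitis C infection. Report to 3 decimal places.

p₁ = P(outcome | exposed) = 252/1859 = 0.13556
p₀ = P(outcome | unexposed) = 62/1827 = 0.033935
Exposure prevalence π = 1859/3686 = 0.50434; overall risk P(Y=1) = 0.085187.
Under exogeneity, PAF = [P(Y=1) − p₀]/P(Y=1).
PAF = (0.085187 − 0.033935) / 0.085187 ≈ 0.6016

PAF ≈ 0.602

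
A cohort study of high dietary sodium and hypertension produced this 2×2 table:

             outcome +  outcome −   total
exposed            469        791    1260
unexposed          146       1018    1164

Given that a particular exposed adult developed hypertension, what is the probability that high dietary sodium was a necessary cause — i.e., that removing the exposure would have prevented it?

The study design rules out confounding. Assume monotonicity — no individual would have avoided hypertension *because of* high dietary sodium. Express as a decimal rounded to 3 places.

PN ≈ 0.663

p₁ = P(outcome | exposed) = 469/1260 = 0.37222
p₀ = P(outcome | unexposed) = 146/1164 = 0.12543
Under exogeneity and monotonicity, PN = (p₁ − p₀)/p₁.
PN = (0.37222 − 0.12543) / 0.37222 ≈ 0.6630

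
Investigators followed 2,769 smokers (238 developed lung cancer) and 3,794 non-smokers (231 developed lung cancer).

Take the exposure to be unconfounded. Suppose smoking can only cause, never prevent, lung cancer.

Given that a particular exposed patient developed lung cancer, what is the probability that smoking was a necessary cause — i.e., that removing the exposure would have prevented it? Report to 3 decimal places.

PN ≈ 0.292

p₁ = P(outcome | exposed) = 238/2769 = 0.085952
p₀ = P(outcome | unexposed) = 231/3794 = 0.060886
Under exogeneity and monotonicity, PN = (p₁ − p₀) / p₁.
PN = (0.085952 − 0.060886) / 0.085952 = 0.025066 / 0.085952 ≈ 0.2916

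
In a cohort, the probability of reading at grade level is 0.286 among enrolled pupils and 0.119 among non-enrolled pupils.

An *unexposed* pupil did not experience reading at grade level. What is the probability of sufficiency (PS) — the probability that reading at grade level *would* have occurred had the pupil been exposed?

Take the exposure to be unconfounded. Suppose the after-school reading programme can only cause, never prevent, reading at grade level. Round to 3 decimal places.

PS ≈ 0.190

Let p₁ = 0.286, p₀ = 0.119.
Under exogeneity and monotonicity, PS = (p₁ − p₀) / (1 − p₀).
PS = (0.286 − 0.119) / (1 − 0.119) = 0.167 / 0.881 ≈ 0.1896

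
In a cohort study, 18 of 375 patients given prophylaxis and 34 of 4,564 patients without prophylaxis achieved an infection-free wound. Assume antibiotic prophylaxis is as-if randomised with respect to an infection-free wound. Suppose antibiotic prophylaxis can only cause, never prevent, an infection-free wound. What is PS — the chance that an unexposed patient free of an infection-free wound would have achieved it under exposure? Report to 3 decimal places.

p₁ = P(outcome | exposed) = 18/375 = 0.048
p₀ = P(outcome | unexposed) = 34/4564 = 0.0074496
Under exogeneity and monotonicity, PS = (p₁ − p₀) / (1 − p₀).
PS = (0.048 − 0.0074496) / (1 − 0.0074496) = 0.04055 / 0.99255 ≈ 0.0409

PS ≈ 0.041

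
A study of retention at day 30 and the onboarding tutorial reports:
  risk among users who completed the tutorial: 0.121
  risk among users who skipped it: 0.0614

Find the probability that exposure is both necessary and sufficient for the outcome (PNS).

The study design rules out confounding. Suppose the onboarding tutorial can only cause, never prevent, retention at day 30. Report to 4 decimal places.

Let p₁ = 0.121, p₀ = 0.0614.
Under exogeneity and monotonicity, PNS = p₁ − p₀.
PNS = 0.121 − 0.0614 = 0.0596

PNS ≈ 0.0596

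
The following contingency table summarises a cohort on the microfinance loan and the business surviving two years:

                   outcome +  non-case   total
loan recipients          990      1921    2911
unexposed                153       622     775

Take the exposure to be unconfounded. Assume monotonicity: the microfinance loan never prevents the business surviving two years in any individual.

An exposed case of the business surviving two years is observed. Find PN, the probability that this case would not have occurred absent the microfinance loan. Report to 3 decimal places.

PN ≈ 0.420

p₁ = P(outcome | exposed) = 990/2911 = 0.34009
p₀ = P(outcome | unexposed) = 153/775 = 0.19742
Under exogeneity and monotonicity, PN = (p₁ − p₀)/p₁.
PN = (0.34009 − 0.19742) / 0.34009 ≈ 0.4195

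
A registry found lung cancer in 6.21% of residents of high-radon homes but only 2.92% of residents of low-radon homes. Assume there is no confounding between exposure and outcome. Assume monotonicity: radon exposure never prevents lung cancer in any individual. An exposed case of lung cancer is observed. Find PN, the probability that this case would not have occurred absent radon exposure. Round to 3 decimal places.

PN ≈ 0.530

p₁ = 0.0621, p₀ = 0.0292.
Under exogeneity and monotonicity, PN = (p₁ − p₀) / p₁.
PN = (0.0621 − 0.0292) / 0.0621 = 0.0329 / 0.0621 ≈ 0.5298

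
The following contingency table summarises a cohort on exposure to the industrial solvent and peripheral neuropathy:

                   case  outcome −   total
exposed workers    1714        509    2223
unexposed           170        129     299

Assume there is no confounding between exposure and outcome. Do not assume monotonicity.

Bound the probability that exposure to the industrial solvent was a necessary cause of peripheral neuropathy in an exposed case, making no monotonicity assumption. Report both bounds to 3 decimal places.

0.263 ≤ PN ≤ 0.560

p₁ = P(outcome | exposed) = 1714/2223 = 0.77103
p₀ = P(outcome | unexposed) = 170/299 = 0.56856
Under exogeneity alone the bounds on PN are max{0,(p₁−p₀)/p₁} ≤ PN ≤ min{1,(1−p₀)/p₁}.
  lower = (p₁ − p₀)/p₁ = 0.20247 / 0.77103 ≈ 0.2626
  upper = min{1, (1 − p₀)/p₁} = 0.43144 / 0.77103 ≈ 0.5596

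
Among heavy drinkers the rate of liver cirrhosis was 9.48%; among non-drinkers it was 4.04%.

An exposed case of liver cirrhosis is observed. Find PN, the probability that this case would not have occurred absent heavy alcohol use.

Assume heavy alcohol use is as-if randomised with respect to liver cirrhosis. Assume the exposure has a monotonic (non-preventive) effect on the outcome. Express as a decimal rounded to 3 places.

PN ≈ 0.574

p₁ = 0.0948, p₀ = 0.0404.
Under exogeneity and monotonicity, PN = (p₁ − p₀) / p₁.
PN = (0.0948 − 0.0404) / 0.0948 = 0.0544 / 0.0948 ≈ 0.5738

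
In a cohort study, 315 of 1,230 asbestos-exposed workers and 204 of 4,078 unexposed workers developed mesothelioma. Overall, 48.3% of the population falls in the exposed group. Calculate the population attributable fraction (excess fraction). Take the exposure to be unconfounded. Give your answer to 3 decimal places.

p₁ = P(outcome | exposed) = 315/1230 = 0.2561
p₀ = P(outcome | unexposed) = 204/4078 = 0.050025
Overall risk P(Y=1) = π·p₁ + (1−π)·p₀ = 0.483×0.2561 + 0.517×0.050025 = 0.14956.
Under exogeneity, PAF = [P(Y=1) − p₀] / P(Y=1).
PAF = (0.14956 − 0.050025) / 0.14956 ≈ 0.6655

PAF ≈ 0.666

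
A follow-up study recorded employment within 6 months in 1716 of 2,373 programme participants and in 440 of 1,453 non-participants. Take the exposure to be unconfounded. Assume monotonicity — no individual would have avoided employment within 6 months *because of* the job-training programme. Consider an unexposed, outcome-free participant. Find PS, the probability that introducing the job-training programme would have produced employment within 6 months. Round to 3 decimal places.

PS ≈ 0.603

p₁ = P(outcome | exposed) = 1716/2373 = 0.72314
p₀ = P(outcome | unexposed) = 440/1453 = 0.30282
Under exogeneity and monotonicity, PS = (p₁ − p₀) / (1 − p₀).
PS = (0.72314 − 0.30282) / (1 − 0.30282) = 0.42031 / 0.69718 ≈ 0.6029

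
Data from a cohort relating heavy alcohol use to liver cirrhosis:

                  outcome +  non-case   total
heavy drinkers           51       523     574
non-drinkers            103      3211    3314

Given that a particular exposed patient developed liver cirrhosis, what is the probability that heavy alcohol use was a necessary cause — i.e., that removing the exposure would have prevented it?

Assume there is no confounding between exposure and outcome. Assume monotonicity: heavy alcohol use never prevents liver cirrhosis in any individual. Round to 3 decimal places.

p₁ = P(outcome | exposed) = 51/574 = 0.08885
p₀ = P(outcome | unexposed) = 103/3314 = 0.03108
Under exogeneity and monotonicity, PN = (p₁ − p₀)/p₁.
PN = (0.08885 − 0.03108) / 0.08885 ≈ 0.6502

PN ≈ 0.650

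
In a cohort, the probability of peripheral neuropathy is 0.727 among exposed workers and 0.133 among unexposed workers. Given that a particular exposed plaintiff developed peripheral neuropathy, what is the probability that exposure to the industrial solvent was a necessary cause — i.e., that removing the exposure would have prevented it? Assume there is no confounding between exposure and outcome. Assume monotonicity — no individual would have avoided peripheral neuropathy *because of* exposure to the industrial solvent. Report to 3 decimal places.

Let p₁ = 0.727, p₀ = 0.133.
Under exogeneity and monotonicity, PN = (p₁ − p₀) / p₁.
PN = (0.727 − 0.133) / 0.727 = 0.594 / 0.727 ≈ 0.8171

PN ≈ 0.817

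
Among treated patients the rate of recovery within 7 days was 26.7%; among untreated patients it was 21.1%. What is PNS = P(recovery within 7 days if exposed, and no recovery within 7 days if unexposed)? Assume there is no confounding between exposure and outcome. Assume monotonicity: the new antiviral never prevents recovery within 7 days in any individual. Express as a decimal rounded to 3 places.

PNS ≈ 0.056

p₁ = 0.267, p₀ = 0.211.
Under exogeneity and monotonicity, PNS = p₁ − p₀.
PNS = 0.267 − 0.211 = 0.056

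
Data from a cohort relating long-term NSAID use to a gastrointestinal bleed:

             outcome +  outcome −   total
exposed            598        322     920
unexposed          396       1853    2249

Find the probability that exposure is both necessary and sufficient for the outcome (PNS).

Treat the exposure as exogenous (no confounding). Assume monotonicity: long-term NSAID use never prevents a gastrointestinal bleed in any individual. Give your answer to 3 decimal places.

PNS ≈ 0.474

p₁ = P(outcome | exposed) = 598/920 = 0.65
p₀ = P(outcome | unexposed) = 396/2249 = 0.17608
Under exogeneity and monotonicity, PNS = p₁ − p₀.
PNS = 0.65 − 0.17608 = 0.47392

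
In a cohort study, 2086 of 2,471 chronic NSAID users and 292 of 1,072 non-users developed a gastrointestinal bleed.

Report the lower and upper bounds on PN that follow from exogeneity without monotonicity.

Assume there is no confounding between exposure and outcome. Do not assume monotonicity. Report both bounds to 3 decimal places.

0.677 ≤ PN ≤ 0.862

p₁ = P(outcome | exposed) = 2086/2471 = 0.84419
p₀ = P(outcome | unexposed) = 292/1072 = 0.27239
Under exogeneity alone the bounds on PN are max{0,(p₁−p₀)/p₁} ≤ PN ≤ min{1,(1−p₀)/p₁}.
  lower = (p₁ − p₀)/p₁ = 0.5718 / 0.84419 ≈ 0.6773
  upper = min{1, (1 − p₀)/p₁} = 0.72761 / 0.84419 ≈ 0.8619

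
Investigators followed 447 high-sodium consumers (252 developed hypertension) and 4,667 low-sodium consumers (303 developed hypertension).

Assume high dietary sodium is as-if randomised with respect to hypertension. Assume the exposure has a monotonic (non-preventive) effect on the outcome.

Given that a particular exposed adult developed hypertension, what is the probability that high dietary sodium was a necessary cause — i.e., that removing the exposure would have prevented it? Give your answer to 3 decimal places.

p₁ = P(outcome | exposed) = 252/447 = 0.56376
p₀ = P(outcome | unexposed) = 303/4667 = 0.064924
Under exogeneity and monotonicity, PN = (p₁ − p₀) / p₁.
PN = (0.56376 − 0.064924) / 0.56376 = 0.49883 / 0.56376 ≈ 0.8848

PN ≈ 0.885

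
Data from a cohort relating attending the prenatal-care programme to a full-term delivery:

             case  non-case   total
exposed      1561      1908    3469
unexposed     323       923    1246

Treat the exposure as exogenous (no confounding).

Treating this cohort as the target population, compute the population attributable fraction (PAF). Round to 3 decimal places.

p₁ = P(outcome | exposed) = 1561/3469 = 0.44999
p₀ = P(outcome | unexposed) = 323/1246 = 0.25923
Exposure prevalence π = 3469/4715 = 0.73574; overall risk P(Y=1) = 0.39958.
Under exogeneity, PAF = [P(Y=1) − p₀]/P(Y=1).
PAF = (0.39958 − 0.25923) / 0.39958 ≈ 0.3512

PAF ≈ 0.351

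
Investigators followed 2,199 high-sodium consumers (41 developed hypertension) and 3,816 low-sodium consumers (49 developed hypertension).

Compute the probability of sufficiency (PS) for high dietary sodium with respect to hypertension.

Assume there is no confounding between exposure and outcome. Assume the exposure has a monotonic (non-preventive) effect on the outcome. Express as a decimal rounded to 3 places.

PS ≈ 0.006

p₁ = P(outcome | exposed) = 41/2199 = 0.018645
p₀ = P(outcome | unexposed) = 49/3816 = 0.012841
Under exogeneity and monotonicity, PS = (p₁ − p₀) / (1 − p₀).
PS = (0.018645 − 0.012841) / (1 − 0.012841) = 0.0058042 / 0.98716 ≈ 0.0059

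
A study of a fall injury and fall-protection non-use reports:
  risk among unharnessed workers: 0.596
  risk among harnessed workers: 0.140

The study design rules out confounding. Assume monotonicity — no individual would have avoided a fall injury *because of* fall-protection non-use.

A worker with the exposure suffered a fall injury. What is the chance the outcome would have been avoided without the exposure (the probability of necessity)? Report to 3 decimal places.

Let p₁ = 0.596, p₀ = 0.14.
Under exogeneity and monotonicity, PN = (p₁ − p₀) / p₁.
PN = (0.596 − 0.14) / 0.596 = 0.456 / 0.596 ≈ 0.7651

PN ≈ 0.765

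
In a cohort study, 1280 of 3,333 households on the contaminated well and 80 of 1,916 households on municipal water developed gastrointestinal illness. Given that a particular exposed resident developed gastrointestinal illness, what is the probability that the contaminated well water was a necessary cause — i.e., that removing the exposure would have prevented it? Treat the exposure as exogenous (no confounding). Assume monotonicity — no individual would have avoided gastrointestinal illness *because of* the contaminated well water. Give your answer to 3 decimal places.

PN ≈ 0.891

p₁ = P(outcome | exposed) = 1280/3333 = 0.38404
p₀ = P(outcome | unexposed) = 80/1916 = 0.041754
Under exogeneity and monotonicity, PN = (p₁ − p₀) / p₁.
PN = (0.38404 − 0.041754) / 0.38404 = 0.34228 / 0.38404 ≈ 0.8913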